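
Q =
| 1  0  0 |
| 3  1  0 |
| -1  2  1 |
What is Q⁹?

[[1, 0, 0], [27, 1, 0], [207, 18, 1]]

Q = I + N where N = [[0, 0, 0], [3, 0, 0], [-1, 2, 0]] is strictly lower-triangular, so N³ = 0.
(I + N)⁹ = I + 9·N + 36·N² = [[1, 0, 0], [27, 1, 0], [207, 18, 1]].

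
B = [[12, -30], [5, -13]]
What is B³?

[[78, -210], [35, -97]]

tr B = -1 and det B = -6, so the characteristic polynomial is λ² − (-1)λ + (-6) with roots 2 and -3.
Eigenvectors give P = [[3, -2], [1, -1]] with P⁻¹ = [[1, -2], [1, -3]], and B = P·diag(2, -3)·P⁻¹.
Then B³ = P·diag(8, -27)·P⁻¹ = [[24, 54], [8, 27]] · [[1, -2], [1, -3]] = [[78, -210], [35, -97]].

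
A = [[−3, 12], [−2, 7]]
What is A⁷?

tr A = 4 and det A = 3, so the characteristic polynomial is λ² − (4)λ + (3) with roots 1 and 3.
Eigenvectors give P = [[3, −2], [1, −1]] with P⁻¹ = [[1, −2], [1, −3]], and A = P·diag(1, 3)·P⁻¹.
Then A⁷ = P·diag(1, 2187)·P⁻¹ = [[3, −4374], [1, −2187]] · [[1, −2], [1, −3]] = [[−4371, 13116], [−2186, 6559]].

[[−4371, 13116], [−2186, 6559]]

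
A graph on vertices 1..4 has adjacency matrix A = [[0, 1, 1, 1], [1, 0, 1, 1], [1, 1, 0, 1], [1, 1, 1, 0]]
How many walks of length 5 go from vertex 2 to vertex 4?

61

The number of length-5 walks from vertex 2 to vertex 4 is entry (2,4) of A⁵, where A is the adjacency matrix.
A² = [[3, 2, 2, 2], [2, 3, 2, 2], [2, 2, 3, 2], [2, 2, 2, 3]]
A³ = [[6, 7, 7, 7], [7, 6, 7, 7], [7, 7, 6, 7], [7, 7, 7, 6]]
A⁴ = [[21, 20, 20, 20], [20, 21, 20, 20], [20, 20, 21, 20], [20, 20, 20, 21]]
A⁵ = [[60, 61, 61, 61], [61, 60, 61, 61], [61, 61, 60, 61], [61, 61, 61, 60]]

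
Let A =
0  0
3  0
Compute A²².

A is strictly triangular, hence nilpotent: A² = 0, so A²² = 0.

[[0, 0], [0, 0]]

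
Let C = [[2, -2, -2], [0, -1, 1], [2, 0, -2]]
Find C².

[[0, -2, -2], [2, 1, -3], [0, -4, 0]]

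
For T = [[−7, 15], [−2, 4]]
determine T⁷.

tr T = −3 and det T = 2, so the characteristic polynomial is λ² − (−3)λ + (2) with roots −2 and −1.
Eigenvectors give P = [[−3, −5], [−1, −2]] with P⁻¹ = [[−2, 5], [1, −3]], and T = P·diag(−2, −1)·P⁻¹.
Then T⁷ = P·diag(−128, −1)·P⁻¹ = [[384, 5], [128, 2]] · [[−2, 5], [1, −3]] = [[−763, 1905], [−254, 634]].

[[−763, 1905], [−254, 634]]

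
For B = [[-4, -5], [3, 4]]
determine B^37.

[[-4, -5], [3, 4]]

B² = I (check: tr B = 0 and det B = -1), so B^37 = B since 37 is odd.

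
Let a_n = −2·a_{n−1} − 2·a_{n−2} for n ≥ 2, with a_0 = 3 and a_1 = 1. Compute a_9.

With companion matrix T = [[−2, −2], [1, 0]], [a_n, a_{n−1}]ᵀ = T·[a_{n−1}, a_{n−2}]ᵀ, so [a_9, a_8]ᵀ = T⁸·[a_1, a_0]ᵀ.
T⁸ = [[16, 0], [0, 16]], giving [a_9, a_8]ᵀ = [[16], [48]].

16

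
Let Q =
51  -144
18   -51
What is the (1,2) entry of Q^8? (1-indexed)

0

tr Q = 0 and det Q = -9, so the characteristic polynomial is λ² − (0)λ + (-9) with roots -3 and 3.
Eigenvectors give P = [[-8, 3], [-3, 1]] with P⁻¹ = [[1, -3], [3, -8]], and Q = P·diag(-3, 3)·P⁻¹.
Then Q^8 = P·diag(6561, 6561)·P⁻¹ = [[-52488, 19683], [-19683, 6561]] · [[1, -3], [3, -8]] = [[6561, 0], [0, 6561]].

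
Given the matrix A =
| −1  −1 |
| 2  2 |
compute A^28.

[[−1, −1], [2, 2]]

A² = A (a projection; rank 1, trace 1), so A^28 = A.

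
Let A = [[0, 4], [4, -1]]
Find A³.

A² = [[16, -4], [-4, 17]]
A³ = [[-16, 68], [68, -33]]

[[-16, 68], [68, -33]]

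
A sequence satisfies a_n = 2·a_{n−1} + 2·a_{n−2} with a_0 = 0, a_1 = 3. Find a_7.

984

With companion matrix Q = [[2, 2], [1, 0]], [a_n, a_{n−1}]ᵀ = Q·[a_{n−1}, a_{n−2}]ᵀ, so [a_7, a_6]ᵀ = Q⁶·[a_1, a_0]ᵀ.
Q⁶ = [[328, 240], [120, 88]], giving [a_7, a_6]ᵀ = [[984], [360]].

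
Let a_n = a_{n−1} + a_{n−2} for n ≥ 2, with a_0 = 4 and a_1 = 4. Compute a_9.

220

With companion matrix Q = [[1, 1], [1, 0]], [a_n, a_{n−1}]ᵀ = Q·[a_{n−1}, a_{n−2}]ᵀ, so [a_9, a_8]ᵀ = Q^8·[a_1, a_0]ᵀ.
Q^8 = [[34, 21], [21, 13]], giving [a_9, a_8]ᵀ = [[220], [136]].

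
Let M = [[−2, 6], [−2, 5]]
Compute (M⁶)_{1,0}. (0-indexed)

tr M = 3 and det M = 2, so the characteristic polynomial is λ² − (3)λ + (2) with roots 1 and 2.
Eigenvectors give P = [[2, −3], [1, −2]] with P⁻¹ = [[2, −3], [1, −2]], and M = P·diag(1, 2)·P⁻¹.
Then M⁶ = P·diag(1, 64)·P⁻¹ = [[2, −192], [1, −128]] · [[2, −3], [1, −2]] = [[−188, 378], [−126, 253]].

−126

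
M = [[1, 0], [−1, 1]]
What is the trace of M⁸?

M = I + N where N = [[0, 0], [−1, 0]] is strictly lower-triangular, so N² = 0.
(I + N)⁸ = I + 8·N = [[1, 0], [−8, 1]].

2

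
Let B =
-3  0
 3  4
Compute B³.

[[-27, 0], [39, 64]]

B² = [[9, 0], [3, 16]]
B³ = [[-27, 0], [39, 64]]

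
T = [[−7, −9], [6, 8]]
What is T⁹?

tr T = 1 and det T = −2, so the characteristic polynomial is λ² − (1)λ + (−2) with roots −1 and 2.
Eigenvectors give P = [[3, −1], [−2, 1]] with P⁻¹ = [[1, 1], [2, 3]], and T = P·diag(−1, 2)·P⁻¹.
Then T⁹ = P·diag(−1, 512)·P⁻¹ = [[−3, −512], [2, 512]] · [[1, 1], [2, 3]] = [[−1027, −1539], [1026, 1538]].

[[−1027, −1539], [1026, 1538]]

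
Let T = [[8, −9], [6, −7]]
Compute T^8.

tr T = 1 and det T = −2, so the characteristic polynomial is λ² − (1)λ + (−2) with roots −1 and 2.
Eigenvectors give P = [[1, 3], [1, 2]] with P⁻¹ = [[−2, 3], [1, −1]], and T = P·diag(−1, 2)·P⁻¹.
Then T^8 = P·diag(1, 256)·P⁻¹ = [[1, 768], [1, 512]] · [[−2, 3], [1, −1]] = [[766, −765], [510, −509]].

[[766, −765], [510, −509]]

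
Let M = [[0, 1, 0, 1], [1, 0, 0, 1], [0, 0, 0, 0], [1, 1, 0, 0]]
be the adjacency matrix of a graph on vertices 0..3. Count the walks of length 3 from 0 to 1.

3

The number of length-3 walks from vertex 0 to vertex 1 is entry (0,1) of M³, where M is the adjacency matrix.
M² = [[2, 1, 0, 1], [1, 2, 0, 1], [0, 0, 0, 0], [1, 1, 0, 2]]
M³ = [[2, 3, 0, 3], [3, 2, 0, 3], [0, 0, 0, 0], [3, 3, 0, 2]]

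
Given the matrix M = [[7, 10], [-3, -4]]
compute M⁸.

tr M = 3 and det M = 2, so the characteristic polynomial is λ² − (3)λ + (2) with roots 2 and 1.
Eigenvectors give P = [[-2, -5], [1, 3]] with P⁻¹ = [[-3, -5], [1, 2]], and M = P·diag(2, 1)·P⁻¹.
Then M⁸ = P·diag(256, 1)·P⁻¹ = [[-512, -5], [256, 3]] · [[-3, -5], [1, 2]] = [[1531, 2550], [-765, -1274]].

[[1531, 2550], [-765, -1274]]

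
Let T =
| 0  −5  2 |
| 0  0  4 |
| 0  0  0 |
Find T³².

T is strictly triangular, hence nilpotent: T³ = 0, so T³² = 0.

[[0, 0, 0], [0, 0, 0], [0, 0, 0]]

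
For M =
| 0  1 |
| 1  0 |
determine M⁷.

M² = I (check: tr M = 0 and det M = -1), so M⁷ = M since 7 is odd.

[[0, 1], [1, 0]]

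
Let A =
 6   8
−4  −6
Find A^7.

tr A = 0 and det A = −4, so the characteristic polynomial is λ² − (0)λ + (−4) with roots 2 and −2.
Eigenvectors give P = [[−2, −1], [1, 1]] with P⁻¹ = [[−1, −1], [1, 2]], and A = P·diag(2, −2)·P⁻¹.
Then A^7 = P·diag(128, −128)·P⁻¹ = [[−256, 128], [128, −128]] · [[−1, −1], [1, 2]] = [[384, 512], [−256, −384]].

[[384, 512], [−256, −384]]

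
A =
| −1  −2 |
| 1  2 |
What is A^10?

[[−1, −2], [1, 2]]

A² = A (a projection; rank 1, trace 1), so A^10 = A.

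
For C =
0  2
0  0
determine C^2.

C is strictly triangular, hence nilpotent: C^2 = 0, so C^2 = 0.

[[0, 0], [0, 0]]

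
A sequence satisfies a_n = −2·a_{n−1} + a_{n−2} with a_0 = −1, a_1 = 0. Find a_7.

70

With companion matrix Q = [[−2, 1], [1, 0]], [a_n, a_{n−1}]ᵀ = Q·[a_{n−1}, a_{n−2}]ᵀ, so [a_7, a_6]ᵀ = Q^6·[a_1, a_0]ᵀ.
Q^6 = [[169, −70], [−70, 29]], giving [a_7, a_6]ᵀ = [[70], [−29]].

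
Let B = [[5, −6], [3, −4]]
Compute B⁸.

[[511, −510], [255, −254]]

tr B = 1 and det B = −2, so the characteristic polynomial is λ² − (1)λ + (−2) with roots −1 and 2.
Eigenvectors give P = [[1, 2], [1, 1]] with P⁻¹ = [[−1, 2], [1, −1]], and B = P·diag(−1, 2)·P⁻¹.
Then B⁸ = P·diag(1, 256)·P⁻¹ = [[1, 512], [1, 256]] · [[−1, 2], [1, −1]] = [[511, −510], [255, −254]].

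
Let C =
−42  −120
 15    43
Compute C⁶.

[[−5256, −15960], [1995, 6049]]

tr C = 1 and det C = −6, so the characteristic polynomial is λ² − (1)λ + (−6) with roots 3 and −2.
Eigenvectors give P = [[−8, −3], [3, 1]] with P⁻¹ = [[1, 3], [−3, −8]], and C = P·diag(3, −2)·P⁻¹.
Then C⁶ = P·diag(729, 64)·P⁻¹ = [[−5832, −192], [2187, 64]] · [[1, 3], [−3, −8]] = [[−5256, −15960], [1995, 6049]].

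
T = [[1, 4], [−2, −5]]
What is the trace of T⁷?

−2188

tr T = −4 and det T = 3, so the characteristic polynomial is λ² − (−4)λ + (3) with roots −3 and −1.
Eigenvectors give P = [[1, −2], [−1, 1]] with P⁻¹ = [[−1, −2], [−1, −1]], and T = P·diag(−3, −1)·P⁻¹.
Then T⁷ = P·diag(−2187, −1)·P⁻¹ = [[−2187, 2], [2187, −1]] · [[−1, −2], [−1, −1]] = [[2185, 4372], [−2186, −4373]].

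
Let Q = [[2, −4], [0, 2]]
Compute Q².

[[4, −16], [0, 4]]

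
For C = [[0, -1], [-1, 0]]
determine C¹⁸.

C² = I (check: tr C = 0 and det C = -1), so C¹⁸ = I since 18 is even.

[[1, 0], [0, 1]]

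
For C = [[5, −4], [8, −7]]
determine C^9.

[[19685, −19684], [39368, −39367]]

tr C = −2 and det C = −3, so the characteristic polynomial is λ² − (−2)λ + (−3) with roots 1 and −3.
Eigenvectors give P = [[1, −1], [1, −2]] with P⁻¹ = [[2, −1], [1, −1]], and C = P·diag(1, −3)·P⁻¹.
Then C^9 = P·diag(1, −19683)·P⁻¹ = [[1, 19683], [1, 39366]] · [[2, −1], [1, −1]] = [[19685, −19684], [39368, −39367]].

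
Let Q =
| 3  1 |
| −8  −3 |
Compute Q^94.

[[1, 0], [0, 1]]

Q² = I (check: tr Q = 0 and det Q = −1), so Q^94 = I since 94 is even.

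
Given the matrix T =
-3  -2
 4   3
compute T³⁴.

T² = I (check: tr T = 0 and det T = -1), so T³⁴ = I since 34 is even.

[[1, 0], [0, 1]]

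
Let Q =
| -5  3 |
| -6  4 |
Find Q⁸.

[[511, -255], [510, -254]]

tr Q = -1 and det Q = -2, so the characteristic polynomial is λ² − (-1)λ + (-2) with roots -2 and 1.
Eigenvectors give P = [[1, -1], [1, -2]] with P⁻¹ = [[2, -1], [1, -1]], and Q = P·diag(-2, 1)·P⁻¹.
Then Q⁸ = P·diag(256, 1)·P⁻¹ = [[256, -1], [256, -2]] · [[2, -1], [1, -1]] = [[511, -255], [510, -254]].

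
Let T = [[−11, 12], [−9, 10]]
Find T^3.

[[−35, 36], [−27, 28]]

tr T = −1 and det T = −2, so the characteristic polynomial is λ² − (−1)λ + (−2) with roots −2 and 1.
Eigenvectors give P = [[−4, −1], [−3, −1]] with P⁻¹ = [[−1, 1], [3, −4]], and T = P·diag(−2, 1)·P⁻¹.
Then T^3 = P·diag(−8, 1)·P⁻¹ = [[32, −1], [24, −1]] · [[−1, 1], [3, −4]] = [[−35, 36], [−27, 28]].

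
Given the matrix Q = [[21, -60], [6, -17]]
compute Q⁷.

tr Q = 4 and det Q = 3, so the characteristic polynomial is λ² − (4)λ + (3) with roots 3 and 1.
Eigenvectors give P = [[10, 3], [3, 1]] with P⁻¹ = [[1, -3], [-3, 10]], and Q = P·diag(3, 1)·P⁻¹.
Then Q⁷ = P·diag(2187, 1)·P⁻¹ = [[21870, 3], [6561, 1]] · [[1, -3], [-3, 10]] = [[21861, -65580], [6558, -19673]].

[[21861, -65580], [6558, -19673]]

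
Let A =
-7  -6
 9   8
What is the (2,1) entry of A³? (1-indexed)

tr A = 1 and det A = -2, so the characteristic polynomial is λ² − (1)λ + (-2) with roots -1 and 2.
Eigenvectors give P = [[1, -2], [-1, 3]] with P⁻¹ = [[3, 2], [1, 1]], and A = P·diag(-1, 2)·P⁻¹.
Then A³ = P·diag(-1, 8)·P⁻¹ = [[-1, -16], [1, 24]] · [[3, 2], [1, 1]] = [[-19, -18], [27, 26]].

27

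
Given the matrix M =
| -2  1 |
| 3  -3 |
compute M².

[[7, -5], [-15, 12]]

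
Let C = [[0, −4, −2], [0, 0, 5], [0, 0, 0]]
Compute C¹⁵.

C is strictly triangular, hence nilpotent: C³ = 0, so C¹⁵ = 0.

[[0, 0, 0], [0, 0, 0], [0, 0, 0]]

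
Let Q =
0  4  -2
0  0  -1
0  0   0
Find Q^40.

Q is strictly triangular, hence nilpotent: Q^3 = 0, so Q^40 = 0.

[[0, 0, 0], [0, 0, 0], [0, 0, 0]]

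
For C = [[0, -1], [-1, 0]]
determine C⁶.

C² = I (check: tr C = 0 and det C = -1), so C⁶ = I since 6 is even.

[[1, 0], [0, 1]]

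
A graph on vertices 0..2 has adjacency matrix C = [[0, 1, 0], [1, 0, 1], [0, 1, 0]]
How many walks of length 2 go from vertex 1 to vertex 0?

The number of length-2 walks from vertex 1 to vertex 0 is entry (1,0) of C², where C is the adjacency matrix.
C² = [[1, 0, 1], [0, 2, 0], [1, 0, 1]]

0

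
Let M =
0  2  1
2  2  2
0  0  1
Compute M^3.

M^2 = [[4, 4, 5], [4, 8, 8], [0, 0, 1]]
M^3 = [[8, 16, 17], [16, 24, 28], [0, 0, 1]]

[[8, 16, 17], [16, 24, 28], [0, 0, 1]]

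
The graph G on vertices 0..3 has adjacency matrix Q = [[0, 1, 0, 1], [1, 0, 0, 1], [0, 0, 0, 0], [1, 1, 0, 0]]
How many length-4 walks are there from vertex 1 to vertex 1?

The number of length-4 walks from vertex 1 to vertex 1 is entry (1,1) of Q^4, where Q is the adjacency matrix.
Q^2 = [[2, 1, 0, 1], [1, 2, 0, 1], [0, 0, 0, 0], [1, 1, 0, 2]]
Q^3 = [[2, 3, 0, 3], [3, 2, 0, 3], [0, 0, 0, 0], [3, 3, 0, 2]]
Q^4 = [[6, 5, 0, 5], [5, 6, 0, 5], [0, 0, 0, 0], [5, 5, 0, 6]]

6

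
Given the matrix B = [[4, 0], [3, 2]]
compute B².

[[16, 0], [18, 4]]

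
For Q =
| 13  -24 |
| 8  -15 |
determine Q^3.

tr Q = -2 and det Q = -3, so the characteristic polynomial is λ² − (-2)λ + (-3) with roots 1 and -3.
Eigenvectors give P = [[-2, -3], [-1, -2]] with P⁻¹ = [[-2, 3], [1, -2]], and Q = P·diag(1, -3)·P⁻¹.
Then Q^3 = P·diag(1, -27)·P⁻¹ = [[-2, 81], [-1, 54]] · [[-2, 3], [1, -2]] = [[85, -168], [56, -111]].

[[85, -168], [56, -111]]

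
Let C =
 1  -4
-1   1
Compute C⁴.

[[41, -80], [-20, 41]]

C² = [[5, -8], [-2, 5]]
C³ = [[13, -28], [-7, 13]]
C⁴ = [[41, -80], [-20, 41]]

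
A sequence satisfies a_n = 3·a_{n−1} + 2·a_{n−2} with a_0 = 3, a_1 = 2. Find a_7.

6496

With companion matrix C = [[3, 2], [1, 0]], [a_n, a_{n−1}]ᵀ = C·[a_{n−1}, a_{n−2}]ᵀ, so [a_7, a_6]ᵀ = C⁶·[a_1, a_0]ᵀ.
C⁶ = [[1763, 990], [495, 278]], giving [a_7, a_6]ᵀ = [[6496], [1824]].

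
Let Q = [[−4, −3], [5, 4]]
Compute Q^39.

Q² = I (check: tr Q = 0 and det Q = −1), so Q^39 = Q since 39 is odd.

[[−4, −3], [5, 4]]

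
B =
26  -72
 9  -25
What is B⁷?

tr B = 1 and det B = -2, so the characteristic polynomial is λ² − (1)λ + (-2) with roots 2 and -1.
Eigenvectors give P = [[3, -8], [1, -3]] with P⁻¹ = [[3, -8], [1, -3]], and B = P·diag(2, -1)·P⁻¹.
Then B⁷ = P·diag(128, -1)·P⁻¹ = [[384, 8], [128, 3]] · [[3, -8], [1, -3]] = [[1160, -3096], [387, -1033]].

[[1160, -3096], [387, -1033]]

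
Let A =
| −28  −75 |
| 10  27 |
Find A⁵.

tr A = −1 and det A = −6, so the characteristic polynomial is λ² − (−1)λ + (−6) with roots 2 and −3.
Eigenvectors give P = [[−5, −3], [2, 1]] with P⁻¹ = [[1, 3], [−2, −5]], and A = P·diag(2, −3)·P⁻¹.
Then A⁵ = P·diag(32, −243)·P⁻¹ = [[−160, 729], [64, −243]] · [[1, 3], [−2, −5]] = [[−1618, −4125], [550, 1407]].

[[−1618, −4125], [550, 1407]]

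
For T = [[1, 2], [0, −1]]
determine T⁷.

T² = I (check: tr T = 0 and det T = −1), so T⁷ = T since 7 is odd.

[[1, 2], [0, −1]]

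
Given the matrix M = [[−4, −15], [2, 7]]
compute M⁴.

[[−74, −225], [30, 91]]

tr M = 3 and det M = 2, so the characteristic polynomial is λ² − (3)λ + (2) with roots 1 and 2.
Eigenvectors give P = [[−3, −5], [1, 2]] with P⁻¹ = [[−2, −5], [1, 3]], and M = P·diag(1, 2)·P⁻¹.
Then M⁴ = P·diag(1, 16)·P⁻¹ = [[−3, −80], [1, 32]] · [[−2, −5], [1, 3]] = [[−74, −225], [30, 91]].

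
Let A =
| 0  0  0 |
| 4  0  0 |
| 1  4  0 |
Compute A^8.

A is strictly triangular, hence nilpotent: A^3 = 0, so A^8 = 0.

[[0, 0, 0], [0, 0, 0], [0, 0, 0]]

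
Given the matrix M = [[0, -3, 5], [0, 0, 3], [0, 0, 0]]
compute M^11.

M is strictly triangular, hence nilpotent: M^3 = 0, so M^11 = 0.

[[0, 0, 0], [0, 0, 0], [0, 0, 0]]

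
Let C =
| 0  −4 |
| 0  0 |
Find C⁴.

C is strictly triangular, hence nilpotent: C² = 0, so C⁴ = 0.

[[0, 0], [0, 0]]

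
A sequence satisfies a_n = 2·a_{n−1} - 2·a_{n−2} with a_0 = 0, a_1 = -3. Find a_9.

-48

With companion matrix C = [[2, -2], [1, 0]], [a_n, a_{n−1}]ᵀ = C·[a_{n−1}, a_{n−2}]ᵀ, so [a_9, a_8]ᵀ = C⁸·[a_1, a_0]ᵀ.
C⁸ = [[16, 0], [0, 16]], giving [a_9, a_8]ᵀ = [[-48], [0]].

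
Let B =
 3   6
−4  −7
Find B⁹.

[[39363, 59046], [−39364, −59047]]

tr B = −4 and det B = 3, so the characteristic polynomial is λ² − (−4)λ + (3) with roots −1 and −3.
Eigenvectors give P = [[3, −1], [−2, 1]] with P⁻¹ = [[1, 1], [2, 3]], and B = P·diag(−1, −3)·P⁻¹.
Then B⁹ = P·diag(−1, −19683)·P⁻¹ = [[−3, 19683], [2, −19683]] · [[1, 1], [2, 3]] = [[39363, 59046], [−39364, −59047]].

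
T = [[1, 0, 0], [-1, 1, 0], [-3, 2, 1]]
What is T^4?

T = I + N where N = [[0, 0, 0], [-1, 0, 0], [-3, 2, 0]] is strictly lower-triangular, so N^3 = 0.
(I + N)^4 = I + 4·N + 6·N^2 = [[1, 0, 0], [-4, 1, 0], [-24, 8, 1]].

[[1, 0, 0], [-4, 1, 0], [-24, 8, 1]]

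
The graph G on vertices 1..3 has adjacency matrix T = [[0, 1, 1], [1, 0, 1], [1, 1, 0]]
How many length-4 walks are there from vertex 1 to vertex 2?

The number of length-4 walks from vertex 1 to vertex 2 is entry (1,2) of T⁴, where T is the adjacency matrix.
T² = [[2, 1, 1], [1, 2, 1], [1, 1, 2]]
T³ = [[2, 3, 3], [3, 2, 3], [3, 3, 2]]
T⁴ = [[6, 5, 5], [5, 6, 5], [5, 5, 6]]

5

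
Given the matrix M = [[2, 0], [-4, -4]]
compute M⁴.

M² = [[4, 0], [8, 16]]
M³ = [[8, 0], [-48, -64]]
M⁴ = [[16, 0], [160, 256]]

[[16, 0], [160, 256]]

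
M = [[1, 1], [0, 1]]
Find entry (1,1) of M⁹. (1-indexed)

1

M = I + N where N = [[0, 1], [0, 0]] is strictly upper-triangular, so N² = 0.
(I + N)⁹ = I + 9·N = [[1, 9], [0, 1]].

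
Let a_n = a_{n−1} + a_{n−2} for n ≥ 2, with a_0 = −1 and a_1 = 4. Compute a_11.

301

With companion matrix M = [[1, 1], [1, 0]], [a_n, a_{n−1}]ᵀ = M·[a_{n−1}, a_{n−2}]ᵀ, so [a_11, a_10]ᵀ = M^10·[a_1, a_0]ᵀ.
M^10 = [[89, 55], [55, 34]], giving [a_11, a_10]ᵀ = [[301], [186]].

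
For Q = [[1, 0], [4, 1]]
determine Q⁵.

Q = I + N where N = [[0, 0], [4, 0]] is strictly lower-triangular, so N² = 0.
(I + N)⁵ = I + 5·N = [[1, 0], [20, 1]].

[[1, 0], [20, 1]]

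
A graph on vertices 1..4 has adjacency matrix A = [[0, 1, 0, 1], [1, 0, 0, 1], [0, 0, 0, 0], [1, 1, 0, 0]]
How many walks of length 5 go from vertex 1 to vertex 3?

0

The number of length-5 walks from vertex 1 to vertex 3 is entry (1,3) of A⁵, where A is the adjacency matrix.
A² = [[2, 1, 0, 1], [1, 2, 0, 1], [0, 0, 0, 0], [1, 1, 0, 2]]
A³ = [[2, 3, 0, 3], [3, 2, 0, 3], [0, 0, 0, 0], [3, 3, 0, 2]]
A⁴ = [[6, 5, 0, 5], [5, 6, 0, 5], [0, 0, 0, 0], [5, 5, 0, 6]]
A⁵ = [[10, 11, 0, 11], [11, 10, 0, 11], [0, 0, 0, 0], [11, 11, 0, 10]]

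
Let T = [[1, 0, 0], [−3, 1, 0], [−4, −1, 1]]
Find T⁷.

[[1, 0, 0], [−21, 1, 0], [35, −7, 1]]

T = I + N where N = [[0, 0, 0], [−3, 0, 0], [−4, −1, 0]] is strictly lower-triangular, so N³ = 0.
(I + N)⁷ = I + 7·N + 21·N² = [[1, 0, 0], [−21, 1, 0], [35, −7, 1]].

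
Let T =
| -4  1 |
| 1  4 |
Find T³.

[[-68, 17], [17, 68]]

T² = [[17, 0], [0, 17]]
T³ = [[-68, 17], [17, 68]]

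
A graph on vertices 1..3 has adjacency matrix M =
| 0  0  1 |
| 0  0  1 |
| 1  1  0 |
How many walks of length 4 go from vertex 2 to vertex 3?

The number of length-4 walks from vertex 2 to vertex 3 is entry (2,3) of M^4, where M is the adjacency matrix.
M^2 = [[1, 1, 0], [1, 1, 0], [0, 0, 2]]
M^3 = [[0, 0, 2], [0, 0, 2], [2, 2, 0]]
M^4 = [[2, 2, 0], [2, 2, 0], [0, 0, 4]]

0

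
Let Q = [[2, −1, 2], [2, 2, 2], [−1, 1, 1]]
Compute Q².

[[0, −2, 4], [6, 4, 10], [−1, 4, 1]]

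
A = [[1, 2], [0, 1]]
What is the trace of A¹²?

2

A = I + N where N = [[0, 2], [0, 0]] is strictly upper-triangular, so N² = 0.
(I + N)¹² = I + 12·N = [[1, 24], [0, 1]].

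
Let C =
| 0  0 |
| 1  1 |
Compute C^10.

[[0, 0], [1, 1]]

C² = C (a projection; rank 1, trace 1), so C^10 = C.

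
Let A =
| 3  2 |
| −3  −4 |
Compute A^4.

A^2 = [[3, −2], [3, 10]]
A^3 = [[15, 14], [−21, −34]]
A^4 = [[3, −26], [39, 94]]

[[3, −26], [39, 94]]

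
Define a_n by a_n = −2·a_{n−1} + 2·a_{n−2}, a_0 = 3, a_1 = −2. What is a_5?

With companion matrix C = [[−2, 2], [1, 0]], [a_n, a_{n−1}]ᵀ = C·[a_{n−1}, a_{n−2}]ᵀ, so [a_5, a_4]ᵀ = C⁴·[a_1, a_0]ᵀ.
C⁴ = [[44, −32], [−16, 12]], giving [a_5, a_4]ᵀ = [[−184], [68]].

−184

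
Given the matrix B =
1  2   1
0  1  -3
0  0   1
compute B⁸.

B = I + N where N = [[0, 2, 1], [0, 0, -3], [0, 0, 0]] is strictly upper-triangular, so N³ = 0.
(I + N)⁸ = I + 8·N + 28·N² = [[1, 16, -160], [0, 1, -24], [0, 0, 1]].

[[1, 16, -160], [0, 1, -24], [0, 0, 1]]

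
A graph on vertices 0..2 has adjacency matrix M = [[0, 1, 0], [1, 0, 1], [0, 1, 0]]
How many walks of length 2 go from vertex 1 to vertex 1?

The number of length-2 walks from vertex 1 to vertex 1 is entry (1,1) of M^2, where M is the adjacency matrix.
M^2 = [[1, 0, 1], [0, 2, 0], [1, 0, 1]]

2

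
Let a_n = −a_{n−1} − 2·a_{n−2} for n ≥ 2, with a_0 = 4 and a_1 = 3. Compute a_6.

−7

With companion matrix B = [[−1, −2], [1, 0]], [a_n, a_{n−1}]ᵀ = B·[a_{n−1}, a_{n−2}]ᵀ, so [a_6, a_5]ᵀ = B^5·[a_1, a_0]ᵀ.
B^5 = [[−5, 2], [−1, −6]], giving [a_6, a_5]ᵀ = [[−7], [−27]].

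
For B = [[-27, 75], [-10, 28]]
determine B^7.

[[-11703, 34725], [-4630, 13762]]

tr B = 1 and det B = -6, so the characteristic polynomial is λ² − (1)λ + (-6) with roots 3 and -2.
Eigenvectors give P = [[-5, 3], [-2, 1]] with P⁻¹ = [[1, -3], [2, -5]], and B = P·diag(3, -2)·P⁻¹.
Then B^7 = P·diag(2187, -128)·P⁻¹ = [[-10935, -384], [-4374, -128]] · [[1, -3], [2, -5]] = [[-11703, 34725], [-4630, 13762]].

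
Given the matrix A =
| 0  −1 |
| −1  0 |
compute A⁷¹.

A² = I (check: tr A = 0 and det A = −1), so A⁷¹ = A since 71 is odd.

[[0, −1], [−1, 0]]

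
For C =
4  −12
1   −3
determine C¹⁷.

[[4, −12], [1, −3]]

C² = C (a projection; rank 1, trace 1), so C¹⁷ = C.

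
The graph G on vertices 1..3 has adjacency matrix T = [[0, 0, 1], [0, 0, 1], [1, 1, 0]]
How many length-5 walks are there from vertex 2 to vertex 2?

The number of length-5 walks from vertex 2 to vertex 2 is entry (2,2) of T⁵, where T is the adjacency matrix.
T² = [[1, 1, 0], [1, 1, 0], [0, 0, 2]]
T³ = [[0, 0, 2], [0, 0, 2], [2, 2, 0]]
T⁴ = [[2, 2, 0], [2, 2, 0], [0, 0, 4]]
T⁵ = [[0, 0, 4], [0, 0, 4], [4, 4, 0]]

0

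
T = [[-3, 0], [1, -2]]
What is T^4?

tr T = -5 and det T = 6, so the characteristic polynomial is λ² − (-5)λ + (6) with roots -2 and -3.
Eigenvectors give P = [[0, -1], [1, 1]] with P⁻¹ = [[1, 1], [-1, 0]], and T = P·diag(-2, -3)·P⁻¹.
Then T^4 = P·diag(16, 81)·P⁻¹ = [[0, -81], [16, 81]] · [[1, 1], [-1, 0]] = [[81, 0], [-65, 16]].

[[81, 0], [-65, 16]]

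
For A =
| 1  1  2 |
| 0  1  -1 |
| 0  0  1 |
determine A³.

[[1, 3, 3], [0, 1, -3], [0, 0, 1]]

A = I + N where N = [[0, 1, 2], [0, 0, -1], [0, 0, 0]] is strictly upper-triangular, so N³ = 0.
(I + N)³ = I + 3·N + 3·N² = [[1, 3, 3], [0, 1, -3], [0, 0, 1]].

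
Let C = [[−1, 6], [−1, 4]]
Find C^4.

[[−29, 90], [−15, 46]]

tr C = 3 and det C = 2, so the characteristic polynomial is λ² − (3)λ + (2) with roots 1 and 2.
Eigenvectors give P = [[3, 2], [1, 1]] with P⁻¹ = [[1, −2], [−1, 3]], and C = P·diag(1, 2)·P⁻¹.
Then C^4 = P·diag(1, 16)·P⁻¹ = [[3, 32], [1, 16]] · [[1, −2], [−1, 3]] = [[−29, 90], [−15, 46]].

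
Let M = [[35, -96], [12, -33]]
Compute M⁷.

tr M = 2 and det M = -3, so the characteristic polynomial is λ² − (2)λ + (-3) with roots -1 and 3.
Eigenvectors give P = [[-8, 3], [-3, 1]] with P⁻¹ = [[1, -3], [3, -8]], and M = P·diag(-1, 3)·P⁻¹.
Then M⁷ = P·diag(-1, 2187)·P⁻¹ = [[8, 6561], [3, 2187]] · [[1, -3], [3, -8]] = [[19691, -52512], [6564, -17505]].

[[19691, -52512], [6564, -17505]]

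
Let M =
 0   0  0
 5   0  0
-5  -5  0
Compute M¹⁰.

[[0, 0, 0], [0, 0, 0], [0, 0, 0]]

M is strictly triangular, hence nilpotent: M³ = 0, so M¹⁰ = 0.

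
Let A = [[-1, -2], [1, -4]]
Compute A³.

[[11, -38], [19, -46]]

tr A = -5 and det A = 6, so the characteristic polynomial is λ² − (-5)λ + (6) with roots -2 and -3.
Eigenvectors give P = [[-2, -1], [-1, -1]] with P⁻¹ = [[-1, 1], [1, -2]], and A = P·diag(-2, -3)·P⁻¹.
Then A³ = P·diag(-8, -27)·P⁻¹ = [[16, 27], [8, 27]] · [[-1, 1], [1, -2]] = [[11, -38], [19, -46]].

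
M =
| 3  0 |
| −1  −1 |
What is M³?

[[27, 0], [−7, −1]]

M² = [[9, 0], [−2, 1]]
M³ = [[27, 0], [−7, −1]]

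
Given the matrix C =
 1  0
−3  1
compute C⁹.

[[1, 0], [−27, 1]]

C = I + N where N = [[0, 0], [−3, 0]] is strictly lower-triangular, so N² = 0.
(I + N)⁹ = I + 9·N = [[1, 0], [−27, 1]].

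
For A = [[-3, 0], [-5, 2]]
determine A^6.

tr A = -1 and det A = -6, so the characteristic polynomial is λ² − (-1)λ + (-6) with roots 2 and -3.
Eigenvectors give P = [[0, 1], [1, 1]] with P⁻¹ = [[-1, 1], [1, 0]], and A = P·diag(2, -3)·P⁻¹.
Then A^6 = P·diag(64, 729)·P⁻¹ = [[0, 729], [64, 729]] · [[-1, 1], [1, 0]] = [[729, 0], [665, 64]].

[[729, 0], [665, 64]]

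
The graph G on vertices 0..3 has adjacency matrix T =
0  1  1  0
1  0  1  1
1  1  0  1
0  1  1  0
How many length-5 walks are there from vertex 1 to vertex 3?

The number of length-5 walks from vertex 1 to vertex 3 is entry (1,3) of T^5, where T is the adjacency matrix.
T^2 = [[2, 1, 1, 2], [1, 3, 2, 1], [1, 2, 3, 1], [2, 1, 1, 2]]
T^3 = [[2, 5, 5, 2], [5, 4, 5, 5], [5, 5, 4, 5], [2, 5, 5, 2]]
T^4 = [[10, 9, 9, 10], [9, 15, 14, 9], [9, 14, 15, 9], [10, 9, 9, 10]]
T^5 = [[18, 29, 29, 18], [29, 32, 33, 29], [29, 33, 32, 29], [18, 29, 29, 18]]

29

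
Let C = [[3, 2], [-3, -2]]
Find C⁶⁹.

[[3, 2], [-3, -2]]

C² = C (a projection; rank 1, trace 1), so C⁶⁹ = C.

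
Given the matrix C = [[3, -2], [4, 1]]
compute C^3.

C^2 = [[1, -8], [16, -7]]
C^3 = [[-29, -10], [20, -39]]

[[-29, -10], [20, -39]]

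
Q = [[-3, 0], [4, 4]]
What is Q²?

[[9, 0], [4, 16]]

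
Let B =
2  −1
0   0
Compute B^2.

[[4, −2], [0, 0]]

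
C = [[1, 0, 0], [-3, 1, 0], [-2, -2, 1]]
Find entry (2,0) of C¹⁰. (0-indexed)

250

C = I + N where N = [[0, 0, 0], [-3, 0, 0], [-2, -2, 0]] is strictly lower-triangular, so N³ = 0.
(I + N)¹⁰ = I + 10·N + 45·N² = [[1, 0, 0], [-30, 1, 0], [250, -20, 1]].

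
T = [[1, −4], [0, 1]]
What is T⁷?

T = I + N where N = [[0, −4], [0, 0]] is strictly upper-triangular, so N² = 0.
(I + N)⁷ = I + 7·N = [[1, −28], [0, 1]].

[[1, −28], [0, 1]]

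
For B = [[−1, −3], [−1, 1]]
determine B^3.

[[−4, −12], [−4, 4]]

B^2 = [[4, 0], [0, 4]]
B^3 = [[−4, −12], [−4, 4]]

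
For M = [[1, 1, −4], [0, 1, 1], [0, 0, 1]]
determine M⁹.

M = I + N where N = [[0, 1, −4], [0, 0, 1], [0, 0, 0]] is strictly upper-triangular, so N³ = 0.
(I + N)⁹ = I + 9·N + 36·N² = [[1, 9, 0], [0, 1, 9], [0, 0, 1]].

[[1, 9, 0], [0, 1, 9], [0, 0, 1]]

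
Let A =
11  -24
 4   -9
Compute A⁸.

tr A = 2 and det A = -3, so the characteristic polynomial is λ² − (2)λ + (-3) with roots 3 and -1.
Eigenvectors give P = [[3, -2], [1, -1]] with P⁻¹ = [[1, -2], [1, -3]], and A = P·diag(3, -1)·P⁻¹.
Then A⁸ = P·diag(6561, 1)·P⁻¹ = [[19683, -2], [6561, -1]] · [[1, -2], [1, -3]] = [[19681, -39360], [6560, -13119]].

[[19681, -39360], [6560, -13119]]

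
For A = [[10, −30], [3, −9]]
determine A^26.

[[10, −30], [3, −9]]

A² = A (a projection; rank 1, trace 1), so A^26 = A.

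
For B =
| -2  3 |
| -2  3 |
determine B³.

[[-2, 3], [-2, 3]]

B² = B (a projection; rank 1, trace 1), so B³ = B.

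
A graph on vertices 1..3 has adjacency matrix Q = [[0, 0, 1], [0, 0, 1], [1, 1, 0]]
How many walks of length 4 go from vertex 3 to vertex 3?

4

The number of length-4 walks from vertex 3 to vertex 3 is entry (3,3) of Q⁴, where Q is the adjacency matrix.
Q² = [[1, 1, 0], [1, 1, 0], [0, 0, 2]]
Q³ = [[0, 0, 2], [0, 0, 2], [2, 2, 0]]
Q⁴ = [[2, 2, 0], [2, 2, 0], [0, 0, 4]]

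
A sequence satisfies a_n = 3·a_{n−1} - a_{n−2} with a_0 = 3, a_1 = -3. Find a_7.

With companion matrix Q = [[3, -1], [1, 0]], [a_n, a_{n−1}]ᵀ = Q·[a_{n−1}, a_{n−2}]ᵀ, so [a_7, a_6]ᵀ = Q^6·[a_1, a_0]ᵀ.
Q^6 = [[377, -144], [144, -55]], giving [a_7, a_6]ᵀ = [[-1563], [-597]].

-1563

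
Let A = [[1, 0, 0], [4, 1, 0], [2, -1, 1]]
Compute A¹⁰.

[[1, 0, 0], [40, 1, 0], [-160, -10, 1]]

A = I + N where N = [[0, 0, 0], [4, 0, 0], [2, -1, 0]] is strictly lower-triangular, so N³ = 0.
(I + N)¹⁰ = I + 10·N + 45·N² = [[1, 0, 0], [40, 1, 0], [-160, -10, 1]].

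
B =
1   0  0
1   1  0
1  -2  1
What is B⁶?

[[1, 0, 0], [6, 1, 0], [-24, -12, 1]]

B = I + N where N = [[0, 0, 0], [1, 0, 0], [1, -2, 0]] is strictly lower-triangular, so N³ = 0.
(I + N)⁶ = I + 6·N + 15·N² = [[1, 0, 0], [6, 1, 0], [-24, -12, 1]].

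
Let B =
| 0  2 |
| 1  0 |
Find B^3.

B^2 = [[2, 0], [0, 2]]
B^3 = [[0, 4], [2, 0]]

[[0, 4], [2, 0]]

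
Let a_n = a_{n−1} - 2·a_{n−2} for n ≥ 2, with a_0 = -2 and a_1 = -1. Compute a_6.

-9

With companion matrix Q = [[1, -2], [1, 0]], [a_n, a_{n−1}]ᵀ = Q·[a_{n−1}, a_{n−2}]ᵀ, so [a_6, a_5]ᵀ = Q⁵·[a_1, a_0]ᵀ.
Q⁵ = [[5, 2], [-1, 6]], giving [a_6, a_5]ᵀ = [[-9], [-11]].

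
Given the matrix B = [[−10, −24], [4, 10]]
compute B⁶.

[[64, 0], [0, 64]]

tr B = 0 and det B = −4, so the characteristic polynomial is λ² − (0)λ + (−4) with roots 2 and −2.
Eigenvectors give P = [[−2, 3], [1, −1]] with P⁻¹ = [[1, 3], [1, 2]], and B = P·diag(2, −2)·P⁻¹.
Then B⁶ = P·diag(64, 64)·P⁻¹ = [[−128, 192], [64, −64]] · [[1, 3], [1, 2]] = [[64, 0], [0, 64]].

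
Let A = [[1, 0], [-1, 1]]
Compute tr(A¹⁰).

2

A = I + N where N = [[0, 0], [-1, 0]] is strictly lower-triangular, so N² = 0.
(I + N)¹⁰ = I + 10·N = [[1, 0], [-10, 1]].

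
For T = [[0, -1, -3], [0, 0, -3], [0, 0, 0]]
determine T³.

T is strictly triangular, hence nilpotent: T³ = 0, so T³ = 0.

[[0, 0, 0], [0, 0, 0], [0, 0, 0]]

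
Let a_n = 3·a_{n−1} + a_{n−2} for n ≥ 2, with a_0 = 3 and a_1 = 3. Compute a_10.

167421

With companion matrix M = [[3, 1], [1, 0]], [a_n, a_{n−1}]ᵀ = M·[a_{n−1}, a_{n−2}]ᵀ, so [a_10, a_9]ᵀ = M⁹·[a_1, a_0]ᵀ.
M⁹ = [[42837, 12970], [12970, 3927]], giving [a_10, a_9]ᵀ = [[167421], [50691]].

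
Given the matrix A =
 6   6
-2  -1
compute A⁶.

[[2724, 3990], [-1330, -1931]]

tr A = 5 and det A = 6, so the characteristic polynomial is λ² − (5)λ + (6) with roots 2 and 3.
Eigenvectors give P = [[-3, -2], [2, 1]] with P⁻¹ = [[1, 2], [-2, -3]], and A = P·diag(2, 3)·P⁻¹.
Then A⁶ = P·diag(64, 729)·P⁻¹ = [[-192, -1458], [128, 729]] · [[1, 2], [-2, -3]] = [[2724, 3990], [-1330, -1931]].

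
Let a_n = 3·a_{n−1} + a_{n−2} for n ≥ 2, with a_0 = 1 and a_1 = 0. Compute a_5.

With companion matrix A = [[3, 1], [1, 0]], [a_n, a_{n−1}]ᵀ = A·[a_{n−1}, a_{n−2}]ᵀ, so [a_5, a_4]ᵀ = A^4·[a_1, a_0]ᵀ.
A^4 = [[109, 33], [33, 10]], giving [a_5, a_4]ᵀ = [[33], [10]].

33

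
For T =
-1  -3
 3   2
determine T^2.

[[-8, -3], [3, -5]]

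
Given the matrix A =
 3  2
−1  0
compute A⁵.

[[63, 62], [−31, −30]]

tr A = 3 and det A = 2, so the characteristic polynomial is λ² − (3)λ + (2) with roots 1 and 2.
Eigenvectors give P = [[−1, −2], [1, 1]] with P⁻¹ = [[1, 2], [−1, −1]], and A = P·diag(1, 2)·P⁻¹.
Then A⁵ = P·diag(1, 32)·P⁻¹ = [[−1, −64], [1, 32]] · [[1, 2], [−1, −1]] = [[63, 62], [−31, −30]].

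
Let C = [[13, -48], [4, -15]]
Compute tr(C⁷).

-2186

tr C = -2 and det C = -3, so the characteristic polynomial is λ² − (-2)λ + (-3) with roots -3 and 1.
Eigenvectors give P = [[3, 4], [1, 1]] with P⁻¹ = [[-1, 4], [1, -3]], and C = P·diag(-3, 1)·P⁻¹.
Then C⁷ = P·diag(-2187, 1)·P⁻¹ = [[-6561, 4], [-2187, 1]] · [[-1, 4], [1, -3]] = [[6565, -26256], [2188, -8751]].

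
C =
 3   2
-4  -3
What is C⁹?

[[3, 2], [-4, -3]]

C² = I (check: tr C = 0 and det C = -1), so C⁹ = C since 9 is odd.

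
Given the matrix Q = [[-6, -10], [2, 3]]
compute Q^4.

tr Q = -3 and det Q = 2, so the characteristic polynomial is λ² − (-3)λ + (2) with roots -1 and -2.
Eigenvectors give P = [[-2, 5], [1, -2]] with P⁻¹ = [[2, 5], [1, 2]], and Q = P·diag(-1, -2)·P⁻¹.
Then Q^4 = P·diag(1, 16)·P⁻¹ = [[-2, 80], [1, -32]] · [[2, 5], [1, 2]] = [[76, 150], [-30, -59]].

[[76, 150], [-30, -59]]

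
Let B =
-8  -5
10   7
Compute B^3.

[[-62, -35], [70, 43]]

tr B = -1 and det B = -6, so the characteristic polynomial is λ² − (-1)λ + (-6) with roots 2 and -3.
Eigenvectors give P = [[-1, -1], [2, 1]] with P⁻¹ = [[1, 1], [-2, -1]], and B = P·diag(2, -3)·P⁻¹.
Then B^3 = P·diag(8, -27)·P⁻¹ = [[-8, 27], [16, -27]] · [[1, 1], [-2, -1]] = [[-62, -35], [70, 43]].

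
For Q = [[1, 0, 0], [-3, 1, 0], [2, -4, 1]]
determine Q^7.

Q = I + N where N = [[0, 0, 0], [-3, 0, 0], [2, -4, 0]] is strictly lower-triangular, so N^3 = 0.
(I + N)^7 = I + 7·N + 21·N^2 = [[1, 0, 0], [-21, 1, 0], [266, -28, 1]].

[[1, 0, 0], [-21, 1, 0], [266, -28, 1]]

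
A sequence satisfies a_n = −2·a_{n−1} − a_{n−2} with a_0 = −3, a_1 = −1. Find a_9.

With companion matrix B = [[−2, −1], [1, 0]], [a_n, a_{n−1}]ᵀ = B·[a_{n−1}, a_{n−2}]ᵀ, so [a_9, a_8]ᵀ = B^8·[a_1, a_0]ᵀ.
B^8 = [[9, 8], [−8, −7]], giving [a_9, a_8]ᵀ = [[−33], [29]].

−33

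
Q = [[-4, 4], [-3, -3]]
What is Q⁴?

Q² = [[4, -28], [21, -3]]
Q³ = [[68, 100], [-75, 93]]
Q⁴ = [[-572, -28], [21, -579]]

[[-572, -28], [21, -579]]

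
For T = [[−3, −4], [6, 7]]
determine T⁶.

[[−1455, −1456], [2184, 2185]]

tr T = 4 and det T = 3, so the characteristic polynomial is λ² − (4)λ + (3) with roots 1 and 3.
Eigenvectors give P = [[1, −2], [−1, 3]] with P⁻¹ = [[3, 2], [1, 1]], and T = P·diag(1, 3)·P⁻¹.
Then T⁶ = P·diag(1, 729)·P⁻¹ = [[1, −1458], [−1, 2187]] · [[3, 2], [1, 1]] = [[−1455, −1456], [2184, 2185]].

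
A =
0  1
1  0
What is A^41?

A² = I (check: tr A = 0 and det A = −1), so A^41 = A since 41 is odd.

[[0, 1], [1, 0]]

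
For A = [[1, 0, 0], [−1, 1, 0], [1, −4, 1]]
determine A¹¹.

A = I + N where N = [[0, 0, 0], [−1, 0, 0], [1, −4, 0]] is strictly lower-triangular, so N³ = 0.
(I + N)¹¹ = I + 11·N + 55·N² = [[1, 0, 0], [−11, 1, 0], [231, −44, 1]].

[[1, 0, 0], [−11, 1, 0], [231, −44, 1]]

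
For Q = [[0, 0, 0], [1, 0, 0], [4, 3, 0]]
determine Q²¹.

Q is strictly triangular, hence nilpotent: Q³ = 0, so Q²¹ = 0.

[[0, 0, 0], [0, 0, 0], [0, 0, 0]]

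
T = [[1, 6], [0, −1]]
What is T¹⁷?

[[1, 6], [0, −1]]

T² = I (check: tr T = 0 and det T = −1), so T¹⁷ = T since 17 is odd.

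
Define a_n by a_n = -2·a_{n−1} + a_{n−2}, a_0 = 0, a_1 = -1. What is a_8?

With companion matrix Q = [[-2, 1], [1, 0]], [a_n, a_{n−1}]ᵀ = Q·[a_{n−1}, a_{n−2}]ᵀ, so [a_8, a_7]ᵀ = Q^7·[a_1, a_0]ᵀ.
Q^7 = [[-408, 169], [169, -70]], giving [a_8, a_7]ᵀ = [[408], [-169]].

408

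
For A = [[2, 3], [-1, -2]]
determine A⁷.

A² = I (check: tr A = 0 and det A = -1), so A⁷ = A since 7 is odd.

[[2, 3], [-1, -2]]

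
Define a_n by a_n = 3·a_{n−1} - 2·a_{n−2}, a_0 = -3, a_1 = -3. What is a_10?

-3

With companion matrix B = [[3, -2], [1, 0]], [a_n, a_{n−1}]ᵀ = B·[a_{n−1}, a_{n−2}]ᵀ, so [a_10, a_9]ᵀ = B^9·[a_1, a_0]ᵀ.
B^9 = [[1023, -1022], [511, -510]], giving [a_10, a_9]ᵀ = [[-3], [-3]].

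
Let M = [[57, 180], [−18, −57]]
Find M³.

tr M = 0 and det M = −9, so the characteristic polynomial is λ² − (0)λ + (−9) with roots 3 and −3.
Eigenvectors give P = [[10, −3], [−3, 1]] with P⁻¹ = [[1, 3], [3, 10]], and M = P·diag(3, −3)·P⁻¹.
Then M³ = P·diag(27, −27)·P⁻¹ = [[270, 81], [−81, −27]] · [[1, 3], [3, 10]] = [[513, 1620], [−162, −513]].

[[513, 1620], [−162, −513]]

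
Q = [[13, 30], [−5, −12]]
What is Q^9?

[[60073, 121170], [−20195, −40902]]

tr Q = 1 and det Q = −6, so the characteristic polynomial is λ² − (1)λ + (−6) with roots −2 and 3.
Eigenvectors give P = [[−2, 3], [1, −1]] with P⁻¹ = [[1, 3], [1, 2]], and Q = P·diag(−2, 3)·P⁻¹.
Then Q^9 = P·diag(−512, 19683)·P⁻¹ = [[1024, 59049], [−512, −19683]] · [[1, 3], [1, 2]] = [[60073, 121170], [−20195, −40902]].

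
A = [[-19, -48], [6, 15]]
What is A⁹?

[[-177139, -472368], [59046, 157455]]

tr A = -4 and det A = 3, so the characteristic polynomial is λ² − (-4)λ + (3) with roots -3 and -1.
Eigenvectors give P = [[3, -8], [-1, 3]] with P⁻¹ = [[3, 8], [1, 3]], and A = P·diag(-3, -1)·P⁻¹.
Then A⁹ = P·diag(-19683, -1)·P⁻¹ = [[-59049, 8], [19683, -3]] · [[3, 8], [1, 3]] = [[-177139, -472368], [59046, 157455]].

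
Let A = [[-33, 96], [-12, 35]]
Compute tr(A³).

tr A = 2 and det A = -3, so the characteristic polynomial is λ² − (2)λ + (-3) with roots -1 and 3.
Eigenvectors give P = [[-3, -8], [-1, -3]] with P⁻¹ = [[-3, 8], [1, -3]], and A = P·diag(-1, 3)·P⁻¹.
Then A³ = P·diag(-1, 27)·P⁻¹ = [[3, -216], [1, -81]] · [[-3, 8], [1, -3]] = [[-225, 672], [-84, 251]].

26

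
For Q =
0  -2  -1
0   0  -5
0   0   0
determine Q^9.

[[0, 0, 0], [0, 0, 0], [0, 0, 0]]

Q is strictly triangular, hence nilpotent: Q^3 = 0, so Q^9 = 0.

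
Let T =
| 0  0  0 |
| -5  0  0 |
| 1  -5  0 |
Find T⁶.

T is strictly triangular, hence nilpotent: T³ = 0, so T⁶ = 0.

[[0, 0, 0], [0, 0, 0], [0, 0, 0]]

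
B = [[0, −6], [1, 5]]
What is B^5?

tr B = 5 and det B = 6, so the characteristic polynomial is λ² − (5)λ + (6) with roots 2 and 3.
Eigenvectors give P = [[3, −2], [−1, 1]] with P⁻¹ = [[1, 2], [1, 3]], and B = P·diag(2, 3)·P⁻¹.
Then B^5 = P·diag(32, 243)·P⁻¹ = [[96, −486], [−32, 243]] · [[1, 2], [1, 3]] = [[−390, −1266], [211, 665]].

[[−390, −1266], [211, 665]]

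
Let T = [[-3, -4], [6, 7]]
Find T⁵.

tr T = 4 and det T = 3, so the characteristic polynomial is λ² − (4)λ + (3) with roots 1 and 3.
Eigenvectors give P = [[-1, -2], [1, 3]] with P⁻¹ = [[-3, -2], [1, 1]], and T = P·diag(1, 3)·P⁻¹.
Then T⁵ = P·diag(1, 243)·P⁻¹ = [[-1, -486], [1, 729]] · [[-3, -2], [1, 1]] = [[-483, -484], [726, 727]].

[[-483, -484], [726, 727]]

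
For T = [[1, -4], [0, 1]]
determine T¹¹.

[[1, -44], [0, 1]]

T = I + N where N = [[0, -4], [0, 0]] is strictly upper-triangular, so N² = 0.
(I + N)¹¹ = I + 11·N = [[1, -44], [0, 1]].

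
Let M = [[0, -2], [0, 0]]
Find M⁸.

[[0, 0], [0, 0]]

M is strictly triangular, hence nilpotent: M² = 0, so M⁸ = 0.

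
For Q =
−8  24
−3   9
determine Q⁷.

Q² = Q (a projection; rank 1, trace 1), so Q⁷ = Q.

[[−8, 24], [−3, 9]]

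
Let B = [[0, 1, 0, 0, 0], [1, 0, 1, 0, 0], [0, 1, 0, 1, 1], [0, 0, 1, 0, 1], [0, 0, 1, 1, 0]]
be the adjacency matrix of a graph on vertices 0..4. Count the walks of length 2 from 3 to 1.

The number of length-2 walks from vertex 3 to vertex 1 is entry (3,1) of B², where B is the adjacency matrix.
B² = [[1, 0, 1, 0, 0], [0, 2, 0, 1, 1], [1, 0, 3, 1, 1], [0, 1, 1, 2, 1], [0, 1, 1, 1, 2]]

1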